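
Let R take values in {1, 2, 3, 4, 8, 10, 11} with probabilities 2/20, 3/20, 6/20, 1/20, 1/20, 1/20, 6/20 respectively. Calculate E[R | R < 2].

P(R < 2) = 1/10.
Σ over the event: 1·1/10 = 1/10.
E[R | R < 2] = (1/10) / (1/10) = 1.

1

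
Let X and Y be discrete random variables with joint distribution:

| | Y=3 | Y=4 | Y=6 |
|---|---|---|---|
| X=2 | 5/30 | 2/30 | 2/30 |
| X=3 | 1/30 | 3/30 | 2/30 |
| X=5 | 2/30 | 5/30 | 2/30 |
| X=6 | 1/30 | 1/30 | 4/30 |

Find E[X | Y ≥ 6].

P(Y ≥ 6) = 1/3.
Σ X·P over the event = 2·(2/30) + 3·(2/30) + 5·(2/30) + 6·(4/30) = 22/15.
E[X | Y ≥ 6] = (22/15) / (1/3) = 22/5.

22/5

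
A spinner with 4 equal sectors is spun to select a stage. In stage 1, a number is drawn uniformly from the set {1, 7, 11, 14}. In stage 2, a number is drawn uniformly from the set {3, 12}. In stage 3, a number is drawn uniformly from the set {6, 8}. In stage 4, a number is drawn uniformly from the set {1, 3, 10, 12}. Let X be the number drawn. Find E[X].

117/16

E[X | stage 1] = (1+7+11+14)/4 = 33/4.
E[X | stage 2] = (3+12)/2 = 15/2.
E[X | stage 3] = (6+8)/2 = 7.
E[X | stage 4] = (1+3+10+12)/4 = 13/2.
By the law of total expectation,
E[X] = (1/4)·(33/4) + (1/4)·(15/2) + (1/4)·(7) + (1/4)·(13/2) = 117/16.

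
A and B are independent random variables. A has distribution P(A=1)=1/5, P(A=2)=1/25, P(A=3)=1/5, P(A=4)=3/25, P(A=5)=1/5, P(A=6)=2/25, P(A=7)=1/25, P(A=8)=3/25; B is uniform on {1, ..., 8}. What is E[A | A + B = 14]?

43/6

P(A + B = 14) = 3/100.
Summing A·P(x,y) over outcomes with A + B = 14 gives 43/200.
E[A | A + B = 14] = (43/200) / (3/100) = 43/6.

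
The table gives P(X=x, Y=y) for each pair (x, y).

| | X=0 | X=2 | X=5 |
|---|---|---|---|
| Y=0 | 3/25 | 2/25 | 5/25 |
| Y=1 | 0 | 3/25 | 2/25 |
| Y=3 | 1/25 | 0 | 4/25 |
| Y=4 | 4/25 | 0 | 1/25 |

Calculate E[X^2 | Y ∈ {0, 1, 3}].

P(Y ∈ {0, 1, 3}) = 4/5.
Σ X^2·P over the event = 0·(3/25) + 0·(1/25) + 4·(2/25) + 4·(3/25) + 25·(5/25) + 25·(2/25) + 25·(4/25) = 59/5.
E[X^2 | Y ∈ {0, 1, 3}] = (59/5) / (4/5) = 59/4.

59/4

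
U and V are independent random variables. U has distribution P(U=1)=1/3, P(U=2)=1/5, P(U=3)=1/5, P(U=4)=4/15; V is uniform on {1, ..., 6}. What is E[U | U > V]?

P(U > V) = 7/30.
Summing U·P(x,y) over outcomes with U > V gives 4/5.
E[U | U > V] = (4/5) / (7/30) = 24/7.

24/7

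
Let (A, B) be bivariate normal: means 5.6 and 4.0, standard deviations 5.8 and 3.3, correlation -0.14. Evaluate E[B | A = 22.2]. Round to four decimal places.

E[B | A=x] = μ_B + ρ(σ_B/σ_A)(x − μ_A) for jointly normal variables.
E[B | A=22.2] = 4.0 + (-0.14)·(3.3/5.8)·(22.2 − (5.6)) = 4.0 + (-0.079655)·(16.6) = 2.6777.

2.6777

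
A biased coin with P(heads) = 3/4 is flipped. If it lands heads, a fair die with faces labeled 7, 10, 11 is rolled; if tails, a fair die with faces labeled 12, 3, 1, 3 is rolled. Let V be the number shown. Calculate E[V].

131/16

E[V | heads] = (7+10+11)/3 = 28/3.
E[V | tails] = (12+3+1+3)/4 = 19/4.
By the law of total expectation,
E[V] = (3/4)·(28/3) + (1/4)·(19/4) = 131/16.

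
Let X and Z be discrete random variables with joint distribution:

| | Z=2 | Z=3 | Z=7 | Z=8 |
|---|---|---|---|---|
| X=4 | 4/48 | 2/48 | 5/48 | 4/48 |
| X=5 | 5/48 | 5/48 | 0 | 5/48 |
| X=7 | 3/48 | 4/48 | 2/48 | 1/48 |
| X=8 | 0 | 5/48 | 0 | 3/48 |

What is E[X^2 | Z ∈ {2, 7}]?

514/19

P(Z ∈ {2, 7}) = 19/48.
Σ X^2·P over the event = 16·(4/48) + 16·(5/48) + 25·(5/48) + 49·(3/48) + 49·(2/48) = 257/24.
E[X^2 | Z ∈ {2, 7}] = (257/24) / (19/48) = 514/19.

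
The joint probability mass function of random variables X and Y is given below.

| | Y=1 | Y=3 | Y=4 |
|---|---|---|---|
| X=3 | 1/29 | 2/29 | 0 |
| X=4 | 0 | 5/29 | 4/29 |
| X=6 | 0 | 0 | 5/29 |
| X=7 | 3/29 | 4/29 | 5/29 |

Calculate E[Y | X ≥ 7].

35/12

P(X ≥ 7) = 12/29.
Summing Y·P(X=x,Y=y) over the conditioning event gives 35/29.
E[Y | X ≥ 7] = (35/29) / (12/29) = 35/12.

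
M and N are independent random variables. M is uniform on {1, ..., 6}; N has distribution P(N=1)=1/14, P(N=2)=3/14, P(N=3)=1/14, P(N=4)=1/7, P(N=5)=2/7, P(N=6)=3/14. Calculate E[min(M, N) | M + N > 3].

P(M + N > 3) = 79/84.
Summing min(M,N)·P(x,y) over outcomes with M + N > 3 gives 19/7.
E[min(M, N) | M + N > 3] = (19/7) / (79/84) = 228/79.

228/79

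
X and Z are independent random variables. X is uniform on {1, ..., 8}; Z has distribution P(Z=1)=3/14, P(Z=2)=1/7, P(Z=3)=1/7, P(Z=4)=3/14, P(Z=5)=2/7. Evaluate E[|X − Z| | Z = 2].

11/4

P(Z = 2) = 1/7.
Summing |X−Z|·P(x,y) over outcomes with Z = 2 gives 11/28.
E[|X − Z| | Z = 2] = (11/28) / (1/7) = 11/4.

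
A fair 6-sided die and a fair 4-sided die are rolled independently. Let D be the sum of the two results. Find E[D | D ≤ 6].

32/7

P(D ≤ 6) = 7/12.
Σ over the event: 2·1/24 + 3·1/12 + 4·1/8 + 5·1/6 + 6·1/6 = 8/3.
E[D | D ≤ 6] = (8/3) / (7/12) = 32/7.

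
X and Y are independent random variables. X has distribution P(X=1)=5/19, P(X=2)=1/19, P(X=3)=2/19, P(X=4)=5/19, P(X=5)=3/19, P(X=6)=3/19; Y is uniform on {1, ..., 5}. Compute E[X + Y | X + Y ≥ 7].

P(X + Y ≥ 7) = 47/95.
Summing (X+Y)·P(x,y) over outcomes with X + Y ≥ 7 gives 394/95.
E[X + Y | X + Y ≥ 7] = (394/95) / (47/95) = 394/47.

394/47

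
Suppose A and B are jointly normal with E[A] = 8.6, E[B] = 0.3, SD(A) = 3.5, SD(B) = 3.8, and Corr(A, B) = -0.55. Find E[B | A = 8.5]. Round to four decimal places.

0.3597

The regression of B on A has slope ρ·σ_B/σ_A and passes through (μ_A, μ_B).
E[B | A=8.5] = 0.3 + (-0.55)·(3.8/3.5)·(8.5 − (8.6)) = 0.3 + (-0.59714)·(-0.1) = 0.3597.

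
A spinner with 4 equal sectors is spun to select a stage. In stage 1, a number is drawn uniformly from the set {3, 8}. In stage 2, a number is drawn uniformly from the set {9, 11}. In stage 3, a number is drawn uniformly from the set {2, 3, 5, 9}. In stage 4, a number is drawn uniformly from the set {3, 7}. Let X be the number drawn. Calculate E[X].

E[X | stage 1] = (3+8)/2 = 11/2.
E[X | stage 2] = (9+11)/2 = 10.
E[X | stage 3] = (2+3+5+9)/4 = 19/4.
E[X | stage 4] = (3+7)/2 = 5.
By the law of total expectation,
E[X] = (1/4)·(11/2) + (1/4)·(10) + (1/4)·(19/4) + (1/4)·(5) = 101/16.

101/16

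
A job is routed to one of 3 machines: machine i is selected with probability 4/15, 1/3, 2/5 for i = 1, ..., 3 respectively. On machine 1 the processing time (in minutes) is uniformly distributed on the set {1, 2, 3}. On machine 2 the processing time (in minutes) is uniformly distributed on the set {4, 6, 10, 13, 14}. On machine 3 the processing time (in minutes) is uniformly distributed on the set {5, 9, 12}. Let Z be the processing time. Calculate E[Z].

107/15

E[Z | machine 1] = (1+2+3)/3 = 2.
E[Z | machine 2] = (4+6+10+13+14)/5 = 47/5.
E[Z | machine 3] = (5+9+12)/3 = 26/3.
E[Z] = (4/15)·(2) + (1/3)·(47/5) + (2/5)·(26/3) = 107/15.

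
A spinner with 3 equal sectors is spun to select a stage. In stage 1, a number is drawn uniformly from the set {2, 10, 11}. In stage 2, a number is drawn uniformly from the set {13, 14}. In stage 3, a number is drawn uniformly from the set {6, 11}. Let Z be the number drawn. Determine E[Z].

E[Z | stage 1] = (2+10+11)/3 = 23/3.
E[Z | stage 2] = (13+14)/2 = 27/2.
E[Z | stage 3] = (6+11)/2 = 17/2.
E[Z] = (1/3)·(23/3) + (1/3)·(27/2) + (1/3)·(17/2) = 89/9.

89/9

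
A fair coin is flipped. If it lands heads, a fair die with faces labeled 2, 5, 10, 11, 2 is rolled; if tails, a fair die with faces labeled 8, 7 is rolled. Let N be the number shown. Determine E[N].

27/4

E[N | heads] = (2+5+10+11+2)/5 = 6.
E[N | tails] = (8+7)/2 = 15/2.
By the law of total expectation,
E[N] = (1/2)·(6) + (1/2)·(15/2) = 27/4.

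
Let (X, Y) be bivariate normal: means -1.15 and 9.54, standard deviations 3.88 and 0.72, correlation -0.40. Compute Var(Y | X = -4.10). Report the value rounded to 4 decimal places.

Var(Y | X=x) = (1 − ρ²)·σ_Y².
Var(Y | X=-4.10) = (0.72)²·(1 − (-0.40)²) = 0.5184·0.84 = 0.4355.

0.4355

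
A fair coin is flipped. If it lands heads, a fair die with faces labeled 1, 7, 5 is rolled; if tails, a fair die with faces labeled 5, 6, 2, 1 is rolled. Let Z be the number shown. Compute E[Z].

E[Z | heads] = (1+7+5)/3 = 13/3.
E[Z | tails] = (5+6+2+1)/4 = 7/2.
E[Z] = (1/2)·(13/3) + (1/2)·(7/2) = 47/12.

47/12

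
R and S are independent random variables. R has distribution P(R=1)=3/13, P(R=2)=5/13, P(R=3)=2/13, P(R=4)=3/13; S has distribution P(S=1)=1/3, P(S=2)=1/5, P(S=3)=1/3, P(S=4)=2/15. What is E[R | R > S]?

127/40

P(R > S) = 16/39.
Summing R·P(x,y) over outcomes with R > S gives 254/195.
E[R | R > S] = (254/195) / (16/39) = 127/40.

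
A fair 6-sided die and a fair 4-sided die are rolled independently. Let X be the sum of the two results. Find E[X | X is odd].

6

P(X is odd) = 1/2.
Σ over the event: 3·1/12 + 5·1/6 + 7·1/6 + 9·1/12 = 3.
E[X | X is odd] = (3) / (1/2) = 6.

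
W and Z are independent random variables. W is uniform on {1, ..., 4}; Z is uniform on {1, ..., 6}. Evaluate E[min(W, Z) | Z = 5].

5/2

Outcomes with Z = 5: (1,5), (2,5), (3,5), (4,5), each with probability 1/24.
E[min(W, Z) | Z = 5] = (1 + 2 + 3 + 4) / 4 = 5/2.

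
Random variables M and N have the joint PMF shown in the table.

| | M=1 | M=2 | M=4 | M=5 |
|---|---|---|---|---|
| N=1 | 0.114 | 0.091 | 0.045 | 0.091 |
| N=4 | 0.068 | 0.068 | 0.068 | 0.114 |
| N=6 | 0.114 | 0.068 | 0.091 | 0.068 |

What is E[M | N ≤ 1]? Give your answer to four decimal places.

2.7302

P(N ≤ 1) = 0.341.
Σ M·P over the event = 1·(0.114) + 2·(0.091) + 4·(0.045) + 5·(0.091) = 0.931.
E[M | N ≤ 1] = (0.931) / (0.341) = 2.7302.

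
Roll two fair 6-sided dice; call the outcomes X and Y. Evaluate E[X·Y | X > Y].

35/3

P(X > Y) = 5/12.
Summing XY·P(x,y) over outcomes with X > Y gives 175/36.
E[X·Y | X > Y] = (175/36) / (5/12) = 35/3.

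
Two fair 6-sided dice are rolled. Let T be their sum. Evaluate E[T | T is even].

P(T is even) = 1/2.
Σ over the event: 2·1/36 + 4·1/12 + 6·5/36 + 8·5/36 + 10·1/12 + 12·1/36 = 7/2.
E[T | T is even] = (7/2) / (1/2) = 7.

7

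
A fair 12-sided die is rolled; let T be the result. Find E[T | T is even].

Given T is even, T is equally likely to be any of {2, 4, 6, 8, 10, 12}.
E[T | T is even] = (2 + 4 + 6 + 8 + 10 + 12) / 6 = 7.

7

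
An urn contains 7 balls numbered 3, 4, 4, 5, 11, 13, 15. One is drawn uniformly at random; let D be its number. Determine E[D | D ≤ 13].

20/3

P(D ≤ 13) = 6/7.
Σ over the event: 3·1/7 + 4·2/7 + 5·1/7 + 11·1/7 + 13·1/7 = 40/7.
E[D | D ≤ 13] = (40/7) / (6/7) = 20/3.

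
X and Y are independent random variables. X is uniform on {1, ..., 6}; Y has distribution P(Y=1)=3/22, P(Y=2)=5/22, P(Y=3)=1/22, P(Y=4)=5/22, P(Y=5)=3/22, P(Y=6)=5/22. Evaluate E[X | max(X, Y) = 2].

P(max(X, Y) = 2) = 13/132.
Summing X·P(x,y) over outcomes with max(X, Y) = 2 gives 7/44.
E[X | max(X, Y) = 2] = (7/44) / (13/132) = 21/13.

21/13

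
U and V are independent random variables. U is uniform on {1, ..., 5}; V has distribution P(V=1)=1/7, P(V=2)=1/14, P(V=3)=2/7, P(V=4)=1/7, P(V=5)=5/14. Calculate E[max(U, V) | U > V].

P(U > V) = 3/10.
Summing max(U,V)·P(x,y) over outcomes with U > V gives 43/35.
E[max(U, V) | U > V] = (43/35) / (3/10) = 86/21.

86/21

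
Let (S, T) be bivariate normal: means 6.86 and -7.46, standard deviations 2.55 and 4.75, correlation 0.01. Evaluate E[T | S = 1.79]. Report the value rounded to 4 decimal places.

The regression of T on S has slope ρ·σ_T/σ_S and passes through (μ_S, μ_T).
E[T | S=1.79] = -7.46 + (0.01)·(4.75/2.55)·(1.79 − (6.86)) = -7.46 + (0.018627)·(-5.07) = -7.5544.

-7.5544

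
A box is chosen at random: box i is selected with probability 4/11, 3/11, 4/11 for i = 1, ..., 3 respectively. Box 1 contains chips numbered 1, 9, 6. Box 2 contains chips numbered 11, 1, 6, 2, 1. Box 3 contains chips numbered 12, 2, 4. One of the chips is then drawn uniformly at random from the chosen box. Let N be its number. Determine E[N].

79/15

E[N | box 1] = (1+9+6)/3 = 16/3.
E[N | box 2] = (11+1+6+2+1)/5 = 21/5.
E[N | box 3] = (12+2+4)/3 = 6.
By the law of total expectation,
E[N] = (4/11)·(16/3) + (3/11)·(21/5) + (4/11)·(6) = 79/15.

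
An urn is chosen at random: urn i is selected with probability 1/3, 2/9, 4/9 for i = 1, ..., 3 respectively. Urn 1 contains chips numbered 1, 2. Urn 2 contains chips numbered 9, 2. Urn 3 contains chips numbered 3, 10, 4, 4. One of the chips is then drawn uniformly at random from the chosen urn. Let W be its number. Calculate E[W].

E[W | urn 1] = (1+2)/2 = 3/2.
E[W | urn 2] = (9+2)/2 = 11/2.
E[W | urn 3] = (3+10+4+4)/4 = 21/4.
By the law of total expectation,
E[W] = (1/3)·(3/2) + (2/9)·(11/2) + (4/9)·(21/4) = 73/18.

73/18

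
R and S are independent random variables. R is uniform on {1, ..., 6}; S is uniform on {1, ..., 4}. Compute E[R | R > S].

P(R > S) = 7/12.
Summing R·P(x,y) over outcomes with R > S gives 8/3.
E[R | R > S] = (8/3) / (7/12) = 32/7.

32/7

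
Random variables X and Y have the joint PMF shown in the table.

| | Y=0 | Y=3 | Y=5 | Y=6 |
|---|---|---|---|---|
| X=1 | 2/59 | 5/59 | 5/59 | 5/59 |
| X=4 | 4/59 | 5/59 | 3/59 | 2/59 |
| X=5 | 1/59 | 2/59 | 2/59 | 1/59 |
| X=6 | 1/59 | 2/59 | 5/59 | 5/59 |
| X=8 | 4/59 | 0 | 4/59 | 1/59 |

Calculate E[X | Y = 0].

P(Y = 0) = 12/59.
Σ X·P over the event = 1·(2/59) + 4·(4/59) + 5·(1/59) + 6·(1/59) + 8·(4/59) = 61/59.
E[X | Y = 0] = (61/59) / (12/59) = 61/12.

61/12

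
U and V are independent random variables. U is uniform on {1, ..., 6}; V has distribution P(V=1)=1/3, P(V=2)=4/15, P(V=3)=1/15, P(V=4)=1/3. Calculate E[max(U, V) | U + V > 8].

P(U + V > 8) = 11/90.
Summing max(U,V)·P(x,y) over outcomes with U + V > 8 gives 61/90.
E[max(U, V) | U + V > 8] = (61/90) / (11/90) = 61/11.

61/11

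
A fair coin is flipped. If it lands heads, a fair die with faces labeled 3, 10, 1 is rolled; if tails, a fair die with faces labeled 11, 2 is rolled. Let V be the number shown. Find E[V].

E[V | heads] = (3+10+1)/3 = 14/3.
E[V | tails] = (11+2)/2 = 13/2.
By the law of total expectation,
E[V] = (1/2)·(14/3) + (1/2)·(13/2) = 67/12.

67/12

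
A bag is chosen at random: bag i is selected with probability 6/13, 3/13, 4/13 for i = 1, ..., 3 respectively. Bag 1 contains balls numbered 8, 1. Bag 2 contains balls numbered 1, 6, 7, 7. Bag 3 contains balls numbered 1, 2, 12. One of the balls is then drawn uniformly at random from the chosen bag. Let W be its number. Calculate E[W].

251/52

E[W | bag 1] = (8+1)/2 = 9/2.
E[W | bag 2] = (1+6+7+7)/4 = 21/4.
E[W | bag 3] = (1+2+12)/3 = 5.
E[W] = (6/13)·(9/2) + (3/13)·(21/4) + (4/13)·(5) = 251/52.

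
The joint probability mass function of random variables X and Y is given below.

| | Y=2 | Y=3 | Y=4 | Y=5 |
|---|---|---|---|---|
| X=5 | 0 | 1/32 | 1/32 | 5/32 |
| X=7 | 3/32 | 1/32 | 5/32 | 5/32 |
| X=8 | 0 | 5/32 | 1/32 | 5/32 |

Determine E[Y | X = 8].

4

P(X = 8) = 11/32.
Summing Y·P(X=x,Y=y) over the conditioning event gives 11/8.
E[Y | X = 8] = (11/8) / (11/32) = 4.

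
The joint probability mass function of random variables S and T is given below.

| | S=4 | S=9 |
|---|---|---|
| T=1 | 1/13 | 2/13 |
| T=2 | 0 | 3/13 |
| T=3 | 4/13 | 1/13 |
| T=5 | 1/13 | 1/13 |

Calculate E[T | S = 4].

3

P(S = 4) = 6/13.
Summing T·P(S=x,T=y) over the conditioning event gives 18/13.
E[T | S = 4] = (18/13) / (6/13) = 3.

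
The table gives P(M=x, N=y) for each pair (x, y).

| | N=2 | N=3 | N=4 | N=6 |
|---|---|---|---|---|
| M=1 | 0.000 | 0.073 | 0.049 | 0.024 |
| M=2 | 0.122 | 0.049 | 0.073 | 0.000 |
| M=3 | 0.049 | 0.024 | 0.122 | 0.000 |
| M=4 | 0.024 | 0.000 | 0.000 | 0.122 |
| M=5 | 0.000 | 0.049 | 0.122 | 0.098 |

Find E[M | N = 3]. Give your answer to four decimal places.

P(N = 3) = 0.195.
Σ M·P over the event = 1·(0.073) + 2·(0.049) + 3·(0.024) + 5·(0.049) = 0.488.
E[M | N = 3] = (0.488) / (0.195) = 2.5026.

2.5026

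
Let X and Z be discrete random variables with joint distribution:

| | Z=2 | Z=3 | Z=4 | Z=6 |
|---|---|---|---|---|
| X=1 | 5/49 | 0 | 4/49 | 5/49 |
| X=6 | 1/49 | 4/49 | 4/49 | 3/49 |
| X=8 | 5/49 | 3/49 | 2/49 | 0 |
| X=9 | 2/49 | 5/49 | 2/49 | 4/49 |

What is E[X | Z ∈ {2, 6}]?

P(Z ∈ {2, 6}) = 25/49.
Summing X·P(X=x,Z=y) over the conditioning event gives 128/49.
E[X | Z ∈ {2, 6}] = (128/49) / (25/49) = 128/25.

128/25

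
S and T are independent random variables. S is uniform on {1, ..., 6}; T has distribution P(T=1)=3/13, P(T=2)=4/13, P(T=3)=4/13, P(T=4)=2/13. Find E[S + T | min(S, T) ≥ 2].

P(min(S, T) ≥ 2) = 25/39.
Summing (S+T)·P(x,y) over outcomes with min(S, T) ≥ 2 gives 170/39.
E[S + T | min(S, T) ≥ 2] = (170/39) / (25/39) = 34/5.

34/5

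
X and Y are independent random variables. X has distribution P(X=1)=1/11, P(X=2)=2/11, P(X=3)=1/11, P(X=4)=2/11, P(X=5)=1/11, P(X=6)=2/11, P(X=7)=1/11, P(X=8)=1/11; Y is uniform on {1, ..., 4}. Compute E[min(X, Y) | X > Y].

P(X > Y) = 15/22.
Summing min(X,Y)·P(x,y) over outcomes with X > Y gives 67/44.
E[min(X, Y) | X > Y] = (67/44) / (15/22) = 67/30.

67/30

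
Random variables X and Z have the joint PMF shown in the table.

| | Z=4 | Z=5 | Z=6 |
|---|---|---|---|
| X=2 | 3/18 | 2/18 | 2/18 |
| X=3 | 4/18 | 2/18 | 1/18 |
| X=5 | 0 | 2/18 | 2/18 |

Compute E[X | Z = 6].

P(Z = 6) = 5/18.
Σ X·P over the event = 2·(2/18) + 3·(1/18) + 5·(2/18) = 17/18.
E[X | Z = 6] = (17/18) / (5/18) = 17/5.

17/5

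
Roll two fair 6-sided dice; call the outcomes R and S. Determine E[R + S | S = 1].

9/2

P(S = 1) = 1/6.
Summing (R+S)·P(x,y) over outcomes with S = 1 gives 3/4.
E[R + S | S = 1] = (3/4) / (1/6) = 9/2.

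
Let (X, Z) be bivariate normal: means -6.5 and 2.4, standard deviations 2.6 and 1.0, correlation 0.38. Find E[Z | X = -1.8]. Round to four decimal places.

For a bivariate normal, E[Z | X=x] = μ_Z + ρ·(σ_Z/σ_X)·(x − μ_X).
E[Z | X=-1.8] = 2.4 + (0.38)·(1.0/2.6)·(-1.8 − (-6.5)) = 2.4 + (0.14615)·(4.7) = 3.0869.

3.0869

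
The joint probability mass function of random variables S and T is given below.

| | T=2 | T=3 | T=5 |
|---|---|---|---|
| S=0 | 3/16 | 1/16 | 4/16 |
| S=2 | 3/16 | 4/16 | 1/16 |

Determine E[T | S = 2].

P(S = 2) = 1/2.
Σ T·P over the event = 2·(3/16) + 3·(4/16) + 5·(1/16) = 23/16.
E[T | S = 2] = (23/16) / (1/2) = 23/8.

23/8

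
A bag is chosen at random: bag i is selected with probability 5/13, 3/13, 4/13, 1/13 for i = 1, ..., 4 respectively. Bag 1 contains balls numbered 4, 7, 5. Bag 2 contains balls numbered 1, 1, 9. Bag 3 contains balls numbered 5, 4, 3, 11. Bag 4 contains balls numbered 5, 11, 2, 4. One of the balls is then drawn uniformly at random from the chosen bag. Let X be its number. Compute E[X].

E[X | bag 1] = (4+7+5)/3 = 16/3.
E[X | bag 2] = (1+1+9)/3 = 11/3.
E[X | bag 3] = (5+4+3+11)/4 = 23/4.
E[X | bag 4] = (5+11+2+4)/4 = 11/2.
E[X] = (5/13)·(16/3) + (3/13)·(11/3) + (4/13)·(23/4) + (1/13)·(11/2) = 397/78.

397/78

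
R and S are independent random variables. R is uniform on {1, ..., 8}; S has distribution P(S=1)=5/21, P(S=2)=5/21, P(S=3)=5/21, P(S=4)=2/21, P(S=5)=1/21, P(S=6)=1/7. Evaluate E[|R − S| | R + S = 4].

P(R + S = 4) = 5/56.
Summing |R−S|·P(x,y) over outcomes with R + S = 4 gives 5/42.
E[|R − S| | R + S = 4] = (5/42) / (5/56) = 4/3.

4/3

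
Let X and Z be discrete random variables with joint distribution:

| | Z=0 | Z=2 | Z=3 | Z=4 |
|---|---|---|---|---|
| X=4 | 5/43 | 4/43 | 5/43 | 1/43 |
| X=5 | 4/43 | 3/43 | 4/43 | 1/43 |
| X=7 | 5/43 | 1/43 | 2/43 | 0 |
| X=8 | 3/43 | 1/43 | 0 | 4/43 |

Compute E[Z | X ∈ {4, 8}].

45/23

P(X ∈ {4, 8}) = 23/43.
Summing Z·P(X=x,Z=y) over the conditioning event gives 45/43.
E[Z | X ∈ {4, 8}] = (45/43) / (23/43) = 45/23.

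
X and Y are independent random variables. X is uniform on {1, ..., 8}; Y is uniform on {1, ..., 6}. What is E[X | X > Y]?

P(X > Y) = 9/16.
Summing X·P(x,y) over outcomes with X > Y gives 10/3.
E[X | X > Y] = (10/3) / (9/16) = 160/27.

160/27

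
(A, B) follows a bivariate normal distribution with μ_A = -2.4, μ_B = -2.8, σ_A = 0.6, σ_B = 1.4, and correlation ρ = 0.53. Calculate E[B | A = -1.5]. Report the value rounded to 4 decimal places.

-1.6870

For a bivariate normal, E[B | A=x] = μ_B + ρ·(σ_B/σ_A)·(x − μ_A).
E[B | A=-1.5] = -2.8 + (0.53)·(1.4/0.6)·(-1.5 − (-2.4)) = -2.8 + (1.2367)·(0.9) = -1.6870.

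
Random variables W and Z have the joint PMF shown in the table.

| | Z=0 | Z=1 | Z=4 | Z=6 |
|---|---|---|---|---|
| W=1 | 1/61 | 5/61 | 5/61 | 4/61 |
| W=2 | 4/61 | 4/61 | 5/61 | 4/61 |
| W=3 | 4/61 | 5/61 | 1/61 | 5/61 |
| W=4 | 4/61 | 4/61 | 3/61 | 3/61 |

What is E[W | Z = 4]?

P(Z = 4) = 14/61.
Σ W·P over the event = 1·(5/61) + 2·(5/61) + 3·(1/61) + 4·(3/61) = 30/61.
E[W | Z = 4] = (30/61) / (14/61) = 15/7.

15/7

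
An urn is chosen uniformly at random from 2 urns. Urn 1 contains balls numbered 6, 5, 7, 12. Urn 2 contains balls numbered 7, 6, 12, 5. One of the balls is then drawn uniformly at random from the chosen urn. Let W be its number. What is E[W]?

E[W | urn 1] = (6+5+7+12)/4 = 15/2.
E[W | urn 2] = (7+6+12+5)/4 = 15/2.
By the law of total expectation,
E[W] = (1/2)·(15/2) + (1/2)·(15/2) = 15/2.

15/2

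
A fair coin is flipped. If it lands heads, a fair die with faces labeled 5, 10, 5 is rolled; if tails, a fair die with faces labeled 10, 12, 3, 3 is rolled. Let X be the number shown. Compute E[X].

41/6

E[X | heads] = (5+10+5)/3 = 20/3.
E[X | tails] = (10+12+3+3)/4 = 7.
E[X] = (1/2)·(20/3) + (1/2)·(7) = 41/6.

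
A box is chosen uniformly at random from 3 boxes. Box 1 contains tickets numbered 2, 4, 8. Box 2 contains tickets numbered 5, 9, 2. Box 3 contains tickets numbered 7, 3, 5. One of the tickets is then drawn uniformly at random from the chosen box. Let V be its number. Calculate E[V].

E[V | box 1] = (2+4+8)/3 = 14/3.
E[V | box 2] = (5+9+2)/3 = 16/3.
E[V | box 3] = (7+3+5)/3 = 5.
E[V] = (1/3)·(14/3) + (1/3)·(16/3) + (1/3)·(5) = 5.

5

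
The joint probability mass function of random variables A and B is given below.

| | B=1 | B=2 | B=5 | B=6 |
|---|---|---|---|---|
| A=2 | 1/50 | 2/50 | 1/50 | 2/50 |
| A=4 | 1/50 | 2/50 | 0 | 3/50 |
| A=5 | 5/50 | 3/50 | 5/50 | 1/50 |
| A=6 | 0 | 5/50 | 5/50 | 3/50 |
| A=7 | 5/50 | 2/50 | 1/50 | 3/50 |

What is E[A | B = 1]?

11/2

P(B = 1) = 6/25.
Σ A·P over the event = 2·(1/50) + 4·(1/50) + 5·(5/50) + 7·(5/50) = 33/25.
E[A | B = 1] = (33/25) / (6/25) = 11/2.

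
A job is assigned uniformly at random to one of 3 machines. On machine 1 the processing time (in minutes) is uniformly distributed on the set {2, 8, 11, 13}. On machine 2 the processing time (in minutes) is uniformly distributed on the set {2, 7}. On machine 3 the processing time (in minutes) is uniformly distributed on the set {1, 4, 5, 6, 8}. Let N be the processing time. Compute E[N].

89/15

E[N | machine 1] = (2+8+11+13)/4 = 17/2.
E[N | machine 2] = (2+7)/2 = 9/2.
E[N | machine 3] = (1+4+5+6+8)/5 = 24/5.
E[N] = (1/3)·(17/2) + (1/3)·(9/2) + (1/3)·(24/5) = 89/15.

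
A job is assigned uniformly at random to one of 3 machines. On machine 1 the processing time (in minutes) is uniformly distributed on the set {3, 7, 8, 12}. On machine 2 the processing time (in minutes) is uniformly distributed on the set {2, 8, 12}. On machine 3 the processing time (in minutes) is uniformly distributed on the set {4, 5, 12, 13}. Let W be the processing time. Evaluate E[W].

70/9

E[W | machine 1] = (3+7+8+12)/4 = 15/2.
E[W | machine 2] = (2+8+12)/3 = 22/3.
E[W | machine 3] = (4+5+12+13)/4 = 17/2.
E[W] = (1/3)·(15/2) + (1/3)·(22/3) + (1/3)·(17/2) = 70/9.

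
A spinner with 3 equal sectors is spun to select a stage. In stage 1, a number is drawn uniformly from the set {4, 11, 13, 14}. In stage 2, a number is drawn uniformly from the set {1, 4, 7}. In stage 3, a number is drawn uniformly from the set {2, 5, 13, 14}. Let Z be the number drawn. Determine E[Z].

E[Z | stage 1] = (4+11+13+14)/4 = 21/2.
E[Z | stage 2] = (1+4+7)/3 = 4.
E[Z | stage 3] = (2+5+13+14)/4 = 17/2.
By the law of total expectation,
E[Z] = (1/3)·(21/2) + (1/3)·(4) + (1/3)·(17/2) = 23/3.

23/3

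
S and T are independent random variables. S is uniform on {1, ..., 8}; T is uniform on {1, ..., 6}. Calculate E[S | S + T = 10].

6

Outcomes with S + T = 10: (4,6), (5,5), (6,4), (7,3), (8,2), each with probability 1/48.
E[S | S + T = 10] = (4 + 5 + 6 + 7 + 8) / 5 = 6.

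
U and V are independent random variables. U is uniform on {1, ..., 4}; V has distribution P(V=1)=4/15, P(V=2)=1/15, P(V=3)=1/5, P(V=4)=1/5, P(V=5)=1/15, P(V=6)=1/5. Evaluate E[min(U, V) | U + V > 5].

87/32

P(U + V > 5) = 8/15.
Summing min(U,V)·P(x,y) over outcomes with U + V > 5 gives 29/20.
E[min(U, V) | U + V > 5] = (29/20) / (8/15) = 87/32.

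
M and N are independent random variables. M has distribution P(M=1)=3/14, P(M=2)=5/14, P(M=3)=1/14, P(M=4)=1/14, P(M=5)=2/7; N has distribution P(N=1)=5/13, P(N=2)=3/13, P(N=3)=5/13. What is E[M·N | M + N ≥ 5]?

837/98

P(M + N ≥ 5) = 7/13.
Summing MN·P(x,y) over outcomes with M + N ≥ 5 gives 837/182.
E[M·N | M + N ≥ 5] = (837/182) / (7/13) = 837/98.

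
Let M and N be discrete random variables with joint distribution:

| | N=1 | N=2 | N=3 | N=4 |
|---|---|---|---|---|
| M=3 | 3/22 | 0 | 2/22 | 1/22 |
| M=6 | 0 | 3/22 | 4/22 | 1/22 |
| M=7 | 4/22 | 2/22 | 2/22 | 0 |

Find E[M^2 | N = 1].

P(N = 1) = 7/22.
Σ M^2·P over the event = 9·(3/22) + 49·(4/22) = 223/22.
E[M^2 | N = 1] = (223/22) / (7/22) = 223/7.

223/7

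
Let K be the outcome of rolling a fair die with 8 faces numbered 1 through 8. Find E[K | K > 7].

Given K > 7, K is equally likely to be any of {8}.
E[K | K > 7] = (8) / 1 = 8.

8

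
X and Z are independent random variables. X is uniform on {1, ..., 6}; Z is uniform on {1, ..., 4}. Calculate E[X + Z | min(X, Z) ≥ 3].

Outcomes with min(X, Z) ≥ 3: (3,3), (3,4), (4,3), (4,4), (5,3), (5,4), (6,3), (6,4), each with probability 1/24.
E[X + Z | min(X, Z) ≥ 3] = (6 + 7 + 7 + 8 + 8 + 9 + 9 + 10) / 8 = 8.

8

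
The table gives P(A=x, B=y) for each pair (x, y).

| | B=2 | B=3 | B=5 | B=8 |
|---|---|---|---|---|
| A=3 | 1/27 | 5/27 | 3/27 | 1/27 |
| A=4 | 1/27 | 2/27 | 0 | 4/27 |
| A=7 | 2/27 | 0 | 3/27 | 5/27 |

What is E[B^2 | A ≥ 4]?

P(A ≥ 4) = 17/27.
Σ B^2·P over the event = 4·(1/27) + 9·(2/27) + 64·(4/27) + 4·(2/27) + 25·(3/27) + 64·(5/27) = 227/9.
E[B^2 | A ≥ 4] = (227/9) / (17/27) = 681/17.

681/17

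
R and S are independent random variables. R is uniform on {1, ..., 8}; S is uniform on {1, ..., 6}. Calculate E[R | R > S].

P(R > S) = 9/16.
Summing R·P(x,y) over outcomes with R > S gives 10/3.
E[R | R > S] = (10/3) / (9/16) = 160/27.

160/27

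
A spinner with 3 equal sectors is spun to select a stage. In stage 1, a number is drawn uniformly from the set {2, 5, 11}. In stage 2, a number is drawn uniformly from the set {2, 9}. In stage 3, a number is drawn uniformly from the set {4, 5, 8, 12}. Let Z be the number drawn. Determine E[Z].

E[Z | stage 1] = (2+5+11)/3 = 6.
E[Z | stage 2] = (2+9)/2 = 11/2.
E[Z | stage 3] = (4+5+8+12)/4 = 29/4.
E[Z] = (1/3)·(6) + (1/3)·(11/2) + (1/3)·(29/4) = 25/4.

25/4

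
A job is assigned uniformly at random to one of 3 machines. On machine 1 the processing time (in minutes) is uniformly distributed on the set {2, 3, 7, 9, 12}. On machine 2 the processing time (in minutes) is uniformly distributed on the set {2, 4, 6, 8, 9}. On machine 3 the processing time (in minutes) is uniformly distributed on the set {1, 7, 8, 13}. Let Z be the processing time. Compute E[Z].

131/20

E[Z | machine 1] = (2+3+7+9+12)/5 = 33/5.
E[Z | machine 2] = (2+4+6+8+9)/5 = 29/5.
E[Z | machine 3] = (1+7+8+13)/4 = 29/4.
By the law of total expectation,
E[Z] = (1/3)·(33/5) + (1/3)·(29/5) + (1/3)·(29/4) = 131/20.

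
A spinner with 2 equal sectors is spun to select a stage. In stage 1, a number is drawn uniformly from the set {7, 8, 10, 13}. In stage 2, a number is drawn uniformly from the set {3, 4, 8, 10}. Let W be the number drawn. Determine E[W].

E[W | stage 1] = (7+8+10+13)/4 = 19/2.
E[W | stage 2] = (3+4+8+10)/4 = 25/4.
E[W] = (1/2)·(19/2) + (1/2)·(25/4) = 63/8.

63/8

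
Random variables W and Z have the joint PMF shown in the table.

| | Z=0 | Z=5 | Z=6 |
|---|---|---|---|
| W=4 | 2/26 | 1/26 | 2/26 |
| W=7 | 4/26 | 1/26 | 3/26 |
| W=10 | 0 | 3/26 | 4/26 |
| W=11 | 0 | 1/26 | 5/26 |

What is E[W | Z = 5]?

P(Z = 5) = 3/13.
Summing W·P(W=x,Z=y) over the conditioning event gives 2.
E[W | Z = 5] = (2) / (3/13) = 26/3.

26/3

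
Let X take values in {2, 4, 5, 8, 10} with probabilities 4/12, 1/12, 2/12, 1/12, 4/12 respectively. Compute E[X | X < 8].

P(X < 8) = 7/12.
Σ over the event: 2·1/3 + 4·1/12 + 5·1/6 = 11/6.
E[X | X < 8] = (11/6) / (7/12) = 22/7.

22/7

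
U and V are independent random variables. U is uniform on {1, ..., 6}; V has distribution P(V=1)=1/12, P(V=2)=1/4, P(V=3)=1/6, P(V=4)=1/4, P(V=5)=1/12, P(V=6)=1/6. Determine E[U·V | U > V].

38/3

P(U > V) = 5/12.
Summing UV·P(x,y) over outcomes with U > V gives 95/18.
E[U·V | U > V] = (95/18) / (5/12) = 38/3.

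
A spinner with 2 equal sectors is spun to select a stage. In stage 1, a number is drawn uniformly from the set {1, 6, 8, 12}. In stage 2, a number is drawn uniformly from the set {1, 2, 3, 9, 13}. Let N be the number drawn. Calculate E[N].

E[N | stage 1] = (1+6+8+12)/4 = 27/4.
E[N | stage 2] = (1+2+3+9+13)/5 = 28/5.
E[N] = (1/2)·(27/4) + (1/2)·(28/5) = 247/40.

247/40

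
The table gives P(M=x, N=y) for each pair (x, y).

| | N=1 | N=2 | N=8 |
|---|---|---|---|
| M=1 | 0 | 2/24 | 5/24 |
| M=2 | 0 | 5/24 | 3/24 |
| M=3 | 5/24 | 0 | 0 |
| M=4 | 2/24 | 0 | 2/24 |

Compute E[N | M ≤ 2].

26/5

P(M ≤ 2) = 5/8.
Σ N·P over the event = 2·(2/24) + 8·(5/24) + 2·(5/24) + 8·(3/24) = 13/4.
E[N | M ≤ 2] = (13/4) / (5/8) = 26/5.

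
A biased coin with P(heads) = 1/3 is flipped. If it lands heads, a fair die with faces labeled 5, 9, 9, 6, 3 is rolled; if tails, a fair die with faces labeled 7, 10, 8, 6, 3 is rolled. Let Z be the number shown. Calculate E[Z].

E[Z | heads] = (5+9+9+6+3)/5 = 32/5.
E[Z | tails] = (7+10+8+6+3)/5 = 34/5.
E[Z] = (1/3)·(32/5) + (2/3)·(34/5) = 20/3.

20/3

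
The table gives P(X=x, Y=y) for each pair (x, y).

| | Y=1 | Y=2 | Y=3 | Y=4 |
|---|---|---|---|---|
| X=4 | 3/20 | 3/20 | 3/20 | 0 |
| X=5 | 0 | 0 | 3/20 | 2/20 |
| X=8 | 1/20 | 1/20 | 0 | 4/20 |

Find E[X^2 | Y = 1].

P(Y = 1) = 1/5.
Summing X^2·P(X=x,Y=y) over the conditioning event gives 28/5.
E[X^2 | Y = 1] = (28/5) / (1/5) = 28.

28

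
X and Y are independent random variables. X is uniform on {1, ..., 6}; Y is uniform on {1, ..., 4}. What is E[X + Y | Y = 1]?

P(Y = 1) = 1/4.
Summing (X+Y)·P(x,y) over outcomes with Y = 1 gives 9/8.
E[X + Y | Y = 1] = (9/8) / (1/4) = 9/2.

9/2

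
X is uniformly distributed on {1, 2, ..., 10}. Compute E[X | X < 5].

Given X < 5, X is equally likely to be any of {1, 2, 3, 4}.
E[X | X < 5] = (1 + 2 + 3 + 4) / 4 = 5/2.

5/2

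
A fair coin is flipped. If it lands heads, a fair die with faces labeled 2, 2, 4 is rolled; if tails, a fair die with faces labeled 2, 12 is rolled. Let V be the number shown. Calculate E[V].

29/6

E[V | heads] = (2+2+4)/3 = 8/3.
E[V | tails] = (2+12)/2 = 7.
By the law of total expectation,
E[V] = (1/2)·(8/3) + (1/2)·(7) = 29/6.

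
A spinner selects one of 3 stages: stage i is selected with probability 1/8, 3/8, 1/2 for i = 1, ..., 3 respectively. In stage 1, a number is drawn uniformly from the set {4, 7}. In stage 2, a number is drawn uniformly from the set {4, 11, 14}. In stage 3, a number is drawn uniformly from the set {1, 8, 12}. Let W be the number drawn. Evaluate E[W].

125/16

E[W | stage 1] = (4+7)/2 = 11/2.
E[W | stage 2] = (4+11+14)/3 = 29/3.
E[W | stage 3] = (1+8+12)/3 = 7.
E[W] = (1/8)·(11/2) + (3/8)·(29/3) + (1/2)·(7) = 125/16.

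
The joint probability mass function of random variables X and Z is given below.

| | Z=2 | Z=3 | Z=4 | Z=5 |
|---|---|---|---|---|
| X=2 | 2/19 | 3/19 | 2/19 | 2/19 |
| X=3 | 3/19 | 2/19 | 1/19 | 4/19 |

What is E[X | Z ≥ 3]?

5/2

P(Z ≥ 3) = 14/19.
Σ X·P over the event = 2·(3/19) + 2·(2/19) + 2·(2/19) + 3·(2/19) + 3·(1/19) + 3·(4/19) = 35/19.
E[X | Z ≥ 3] = (35/19) / (14/19) = 5/2.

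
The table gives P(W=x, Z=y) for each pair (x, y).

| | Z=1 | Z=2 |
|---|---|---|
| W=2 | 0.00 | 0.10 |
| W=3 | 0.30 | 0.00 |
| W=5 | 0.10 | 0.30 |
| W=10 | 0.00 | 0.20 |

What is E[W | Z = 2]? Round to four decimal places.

6.1667

P(Z = 2) = 0.60.
Summing W·P(W=x,Z=y) over the conditioning event gives 3.70.
E[W | Z = 2] = (3.70) / (0.60) = 6.1667.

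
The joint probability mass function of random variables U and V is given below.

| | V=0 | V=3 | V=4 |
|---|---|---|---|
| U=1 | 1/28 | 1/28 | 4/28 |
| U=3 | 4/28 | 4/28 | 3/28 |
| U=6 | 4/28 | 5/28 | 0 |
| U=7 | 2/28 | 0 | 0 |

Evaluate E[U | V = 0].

P(V = 0) = 11/28.
Σ U·P over the event = 1·(1/28) + 3·(4/28) + 6·(4/28) + 7·(2/28) = 51/28.
E[U | V = 0] = (51/28) / (11/28) = 51/11.

51/11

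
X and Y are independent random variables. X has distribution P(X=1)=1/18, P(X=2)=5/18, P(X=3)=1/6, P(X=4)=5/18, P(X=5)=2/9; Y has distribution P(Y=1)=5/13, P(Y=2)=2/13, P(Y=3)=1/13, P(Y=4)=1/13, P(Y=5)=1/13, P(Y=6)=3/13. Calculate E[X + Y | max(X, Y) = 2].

121/37

P(max(X, Y) = 2) = 37/234.
Summing (X+Y)·P(x,y) over outcomes with max(X, Y) = 2 gives 121/234.
E[X + Y | max(X, Y) = 2] = (121/234) / (37/234) = 121/37.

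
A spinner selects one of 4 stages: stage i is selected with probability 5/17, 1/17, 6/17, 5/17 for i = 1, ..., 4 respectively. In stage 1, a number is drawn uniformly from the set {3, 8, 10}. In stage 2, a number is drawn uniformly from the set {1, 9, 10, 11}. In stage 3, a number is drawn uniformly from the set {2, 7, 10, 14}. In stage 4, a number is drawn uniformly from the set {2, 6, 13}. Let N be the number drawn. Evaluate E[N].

509/68

E[N | stage 1] = (3+8+10)/3 = 7.
E[N | stage 2] = (1+9+10+11)/4 = 31/4.
E[N | stage 3] = (2+7+10+14)/4 = 33/4.
E[N | stage 4] = (2+6+13)/3 = 7.
E[N] = (5/17)·(7) + (1/17)·(31/4) + (6/17)·(33/4) + (5/17)·(7) = 509/68.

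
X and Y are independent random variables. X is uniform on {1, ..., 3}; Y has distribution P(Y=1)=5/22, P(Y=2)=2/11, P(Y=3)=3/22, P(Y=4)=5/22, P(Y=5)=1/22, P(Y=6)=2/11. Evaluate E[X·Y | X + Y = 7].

P(X + Y = 7) = 5/33.
Summing XY·P(x,y) over outcomes with X + Y = 7 gives 47/33.
E[X·Y | X + Y = 7] = (47/33) / (5/33) = 47/5.

47/5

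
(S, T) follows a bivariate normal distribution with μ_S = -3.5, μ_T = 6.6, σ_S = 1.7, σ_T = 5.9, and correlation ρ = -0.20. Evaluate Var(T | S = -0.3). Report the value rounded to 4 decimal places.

For a bivariate normal, Var(T | S=x) = σ_T²(1 − ρ²).
Var(T | S=-0.3) = (5.9)²·(1 − (-0.20)²) = 34.81·0.96 = 33.4176.

33.4176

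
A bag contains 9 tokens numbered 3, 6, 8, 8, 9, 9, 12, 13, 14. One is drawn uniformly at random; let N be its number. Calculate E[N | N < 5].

3

P(N < 5) = 1/9.
Σ over the event: 3·1/9 = 1/3.
E[N | N < 5] = (1/3) / (1/9) = 3.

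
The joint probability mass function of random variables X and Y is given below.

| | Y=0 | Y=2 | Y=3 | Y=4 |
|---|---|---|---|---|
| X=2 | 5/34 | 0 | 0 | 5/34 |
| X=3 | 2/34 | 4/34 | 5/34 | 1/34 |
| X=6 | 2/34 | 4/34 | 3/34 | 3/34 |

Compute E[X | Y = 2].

P(Y = 2) = 4/17.
Σ X·P over the event = 3·(4/34) + 6·(4/34) = 18/17.
E[X | Y = 2] = (18/17) / (4/17) = 9/2.

9/2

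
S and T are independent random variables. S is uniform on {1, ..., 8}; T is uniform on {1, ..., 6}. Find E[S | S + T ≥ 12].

22/3

Outcomes with S + T ≥ 12: (6,6), (7,5), (7,6), (8,4), (8,5), (8,6), each with probability 1/48.
E[S | S + T ≥ 12] = (6 + 7 + 7 + 8 + 8 + 8) / 6 = 22/3.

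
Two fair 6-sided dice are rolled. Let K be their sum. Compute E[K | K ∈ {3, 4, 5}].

P(K ∈ {3, 4, 5}) = 1/4.
Σ over the event: 3·1/18 + 4·1/12 + 5·1/9 = 19/18.
E[K | K ∈ {3, 4, 5}] = (19/18) / (1/4) = 38/9.

38/9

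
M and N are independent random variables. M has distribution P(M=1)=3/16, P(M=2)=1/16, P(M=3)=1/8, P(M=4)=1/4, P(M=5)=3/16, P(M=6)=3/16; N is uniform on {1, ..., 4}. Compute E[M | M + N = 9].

11/2

P(M + N = 9) = 3/32.
Summing M·P(x,y) over outcomes with M + N = 9 gives 33/64.
E[M | M + N = 9] = (33/64) / (3/32) = 11/2.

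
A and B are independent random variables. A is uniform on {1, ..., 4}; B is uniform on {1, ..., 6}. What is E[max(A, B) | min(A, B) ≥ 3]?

37/8

Outcomes with min(A, B) ≥ 3: (3,3), (3,4), (3,5), (3,6), (4,3), (4,4), (4,5), (4,6), each with probability 1/24.
E[max(A, B) | min(A, B) ≥ 3] = (3 + 4 + 5 + 6 + 4 + 4 + 5 + 6) / 8 = 37/8.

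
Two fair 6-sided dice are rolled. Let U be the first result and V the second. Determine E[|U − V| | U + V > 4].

P(U + V > 4) = 5/6.
Summing |U−V|·P(x,y) over outcomes with U + V > 4 gives 16/9.
E[|U − V| | U + V > 4] = (16/9) / (5/6) = 32/15.

32/15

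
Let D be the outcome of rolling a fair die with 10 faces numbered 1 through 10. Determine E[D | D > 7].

9

Given D > 7, D is equally likely to be any of {8, 9, 10}.
E[D | D > 7] = (8 + 9 + 10) / 3 = 9.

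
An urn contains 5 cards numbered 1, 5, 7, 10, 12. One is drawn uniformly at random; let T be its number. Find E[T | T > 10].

12

P(T > 10) = 1/5.
Σ over the event: 12·1/5 = 12/5.
E[T | T > 10] = (12/5) / (1/5) = 12.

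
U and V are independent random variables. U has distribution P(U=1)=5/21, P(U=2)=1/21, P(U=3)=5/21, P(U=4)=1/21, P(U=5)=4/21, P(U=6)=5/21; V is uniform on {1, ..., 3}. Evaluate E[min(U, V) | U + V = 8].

P(U + V = 8) = 1/7.
Summing min(U,V)·P(x,y) over outcomes with U + V = 8 gives 22/63.
E[min(U, V) | U + V = 8] = (22/63) / (1/7) = 22/9.

22/9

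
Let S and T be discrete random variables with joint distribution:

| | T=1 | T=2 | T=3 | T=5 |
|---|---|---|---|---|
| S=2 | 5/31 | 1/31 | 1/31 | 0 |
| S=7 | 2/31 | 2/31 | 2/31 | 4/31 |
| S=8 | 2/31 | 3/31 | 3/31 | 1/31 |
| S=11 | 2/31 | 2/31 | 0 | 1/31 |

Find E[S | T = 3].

P(T = 3) = 6/31.
Σ S·P over the event = 2·(1/31) + 7·(2/31) + 8·(3/31) = 40/31.
E[S | T = 3] = (40/31) / (6/31) = 20/3.

20/3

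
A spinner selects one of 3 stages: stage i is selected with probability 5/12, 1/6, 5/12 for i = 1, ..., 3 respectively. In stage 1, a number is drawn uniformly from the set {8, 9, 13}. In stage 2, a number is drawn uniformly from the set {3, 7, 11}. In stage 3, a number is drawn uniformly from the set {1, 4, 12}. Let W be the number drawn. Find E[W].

277/36

E[W | stage 1] = (8+9+13)/3 = 10.
E[W | stage 2] = (3+7+11)/3 = 7.
E[W | stage 3] = (1+4+12)/3 = 17/3.
By the law of total expectation,
E[W] = (5/12)·(10) + (1/6)·(7) + (5/12)·(17/3) = 277/36.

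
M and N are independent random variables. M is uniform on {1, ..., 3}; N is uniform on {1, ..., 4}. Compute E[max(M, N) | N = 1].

2

Outcomes with N = 1: (1,1), (2,1), (3,1), each with probability 1/12.
E[max(M, N) | N = 1] = (1 + 2 + 3) / 3 = 2.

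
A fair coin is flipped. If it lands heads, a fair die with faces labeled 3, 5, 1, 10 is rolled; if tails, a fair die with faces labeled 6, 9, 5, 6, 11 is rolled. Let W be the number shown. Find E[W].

243/40

E[W | heads] = (3+5+1+10)/4 = 19/4.
E[W | tails] = (6+9+5+6+11)/5 = 37/5.
By the law of total expectation,
E[W] = (1/2)·(19/4) + (1/2)·(37/5) = 243/40.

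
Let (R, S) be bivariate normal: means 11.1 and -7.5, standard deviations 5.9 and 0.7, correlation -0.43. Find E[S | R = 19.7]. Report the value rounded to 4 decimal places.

-7.9387

The regression of S on R has slope ρ·σ_S/σ_R and passes through (μ_R, μ_S).
E[S | R=19.7] = -7.5 + (-0.43)·(0.7/5.9)·(19.7 − (11.1)) = -7.5 + (-0.051017)·(8.6) = -7.9387.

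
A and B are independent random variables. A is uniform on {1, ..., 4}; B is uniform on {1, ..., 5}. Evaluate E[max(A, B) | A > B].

10/3

Outcomes with A > B: (2,1), (3,1), (3,2), (4,1), (4,2), (4,3), each with probability 1/20.
E[max(A, B) | A > B] = (2 + 3 + 3 + 4 + 4 + 4) / 6 = 10/3.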